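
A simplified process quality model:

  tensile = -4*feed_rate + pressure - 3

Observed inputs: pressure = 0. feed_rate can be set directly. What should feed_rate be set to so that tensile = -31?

feed_rate = 7

Substituting into the tensile equation gives tensile = -4*feed_rate - 3.
Solve -4*feed_rate - 3 = -31: feed_rate = (-31 + 3) / -4 = 7.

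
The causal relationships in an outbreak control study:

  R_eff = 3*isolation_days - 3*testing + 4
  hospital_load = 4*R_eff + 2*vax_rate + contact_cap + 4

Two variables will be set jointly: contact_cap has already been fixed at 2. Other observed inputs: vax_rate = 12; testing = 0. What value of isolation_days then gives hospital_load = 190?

With contact_cap held at 2:
Substituting into the R_eff equation gives R_eff = 3*isolation_days + 4.
Substituting into the hospital_load equation gives hospital_load = 12*isolation_days + 46.
Solve 12*isolation_days + 46 = 190: isolation_days = (190 - 46) / 12 = 12.

isolation_days = 12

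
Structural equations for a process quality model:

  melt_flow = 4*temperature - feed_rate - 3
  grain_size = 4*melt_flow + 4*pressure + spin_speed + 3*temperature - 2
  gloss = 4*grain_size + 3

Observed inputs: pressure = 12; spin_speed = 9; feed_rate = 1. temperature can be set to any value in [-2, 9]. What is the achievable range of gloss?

Substituting into the melt_flow equation gives melt_flow = 4*temperature - 4.
Substituting into the grain_size equation gives grain_size = 19*temperature + 39.
gloss becomes 76*temperature + 159.
Linear in temperature, so extremes are at the endpoints: temperature = -2 gives gloss = 7; temperature = 9 gives gloss = 843.

7 to 843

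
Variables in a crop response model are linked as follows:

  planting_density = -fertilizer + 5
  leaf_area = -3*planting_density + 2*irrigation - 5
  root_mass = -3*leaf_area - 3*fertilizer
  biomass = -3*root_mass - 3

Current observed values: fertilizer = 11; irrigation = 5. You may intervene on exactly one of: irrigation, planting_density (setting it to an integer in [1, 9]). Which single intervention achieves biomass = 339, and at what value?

Intervening on irrigation: with other inputs at their observed values, biomass = 18*irrigation + 213. Solving for 339 gives irrigation = 7, within [1, 9].
Intervening on planting_density: biomass = -27*planting_density + 141. Reaching 339 requires planting_density = -22/3, not an integer.

set irrigation = 7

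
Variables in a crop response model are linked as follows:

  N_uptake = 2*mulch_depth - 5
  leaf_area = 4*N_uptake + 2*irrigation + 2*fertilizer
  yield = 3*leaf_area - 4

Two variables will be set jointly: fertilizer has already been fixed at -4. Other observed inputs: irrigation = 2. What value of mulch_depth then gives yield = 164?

With fertilizer held at -4:
Substituting into the leaf_area equation gives leaf_area = 8*mulch_depth - 24.
This gives yield = 24*mulch_depth - 76.
Solve 24*mulch_depth - 76 = 164: mulch_depth = (164 + 76) / 24 = 10.

mulch_depth = 10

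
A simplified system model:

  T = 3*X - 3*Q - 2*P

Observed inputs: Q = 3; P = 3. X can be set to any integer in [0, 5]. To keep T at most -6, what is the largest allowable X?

X = 3

Substituting into the T equation gives T = 3*X - 15.
Require 3*X - 15 ≤ -6, so X ≤ 3.
The largest integer in [0, 5] satisfying this is 3.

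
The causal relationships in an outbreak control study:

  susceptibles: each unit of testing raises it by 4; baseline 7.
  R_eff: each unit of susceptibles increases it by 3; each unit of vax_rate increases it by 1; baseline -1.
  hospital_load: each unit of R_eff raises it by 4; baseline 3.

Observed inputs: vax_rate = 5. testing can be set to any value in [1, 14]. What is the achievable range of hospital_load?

151 to 775

Substituting into the R_eff equation gives R_eff = 12*testing + 25.
Substituting into the hospital_load equation gives hospital_load = 48*testing + 103.
Linear in testing, so extremes are at the endpoints: testing = 1 gives hospital_load = 151; testing = 14 gives hospital_load = 775.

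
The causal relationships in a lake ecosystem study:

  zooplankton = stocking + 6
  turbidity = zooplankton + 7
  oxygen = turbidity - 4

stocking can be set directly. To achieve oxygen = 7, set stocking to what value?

stocking = -2

Substituting into the turbidity equation gives turbidity = stocking + 13.
oxygen becomes stocking + 9.
Solve stocking + 9 = 7: stocking = (7 - 9) / 1 = -2.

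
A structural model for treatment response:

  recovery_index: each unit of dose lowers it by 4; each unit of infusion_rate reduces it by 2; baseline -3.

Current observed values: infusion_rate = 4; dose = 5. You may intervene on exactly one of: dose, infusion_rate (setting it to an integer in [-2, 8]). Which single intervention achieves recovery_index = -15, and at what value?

Intervening on dose: with other inputs at their observed values, recovery_index = -4*dose - 11. Solving for -15 gives dose = 1, within [-2, 8].
Intervening on infusion_rate: recovery_index = -2*infusion_rate - 23. Reaching -15 requires infusion_rate = -4, outside [-2, 8].

set dose = 1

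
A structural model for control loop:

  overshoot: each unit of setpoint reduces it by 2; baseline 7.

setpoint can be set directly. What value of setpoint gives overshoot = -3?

Solve -2*setpoint + 7 = -3: setpoint = (-3 - 7) / -2 = 5.

setpoint = 5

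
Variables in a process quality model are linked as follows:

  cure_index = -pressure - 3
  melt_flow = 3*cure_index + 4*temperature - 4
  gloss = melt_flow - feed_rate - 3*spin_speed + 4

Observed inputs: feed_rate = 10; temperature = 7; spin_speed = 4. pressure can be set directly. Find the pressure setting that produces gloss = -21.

pressure = 6

Substituting into the melt_flow equation gives melt_flow = -3*pressure + 15.
This gives gloss = -3*pressure - 3.
Solve -3*pressure - 3 = -21: pressure = (-21 + 3) / -3 = 6.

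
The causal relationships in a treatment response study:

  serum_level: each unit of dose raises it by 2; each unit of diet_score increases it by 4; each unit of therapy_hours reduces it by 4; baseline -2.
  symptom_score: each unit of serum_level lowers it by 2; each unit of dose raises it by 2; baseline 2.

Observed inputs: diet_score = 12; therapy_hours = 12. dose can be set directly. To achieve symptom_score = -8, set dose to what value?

Substituting into the serum_level equation gives serum_level = 2*dose - 2.
This gives symptom_score = -2*dose + 6.
Solve -2*dose + 6 = -8: dose = (-8 - 6) / -2 = 7.

dose = 7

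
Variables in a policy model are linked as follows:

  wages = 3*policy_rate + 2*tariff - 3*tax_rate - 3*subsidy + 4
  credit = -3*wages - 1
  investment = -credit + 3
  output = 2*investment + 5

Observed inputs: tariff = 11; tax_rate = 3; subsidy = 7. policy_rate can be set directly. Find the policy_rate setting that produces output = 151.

Substituting into the wages equation gives wages = 3*policy_rate - 4.
This gives credit = -9*policy_rate + 11.
Substituting into the investment equation gives investment = 9*policy_rate - 8.
Substituting into the output equation gives output = 18*policy_rate - 11.
Solve 18*policy_rate - 11 = 151: policy_rate = (151 + 11) / 18 = 9.

policy_rate = 9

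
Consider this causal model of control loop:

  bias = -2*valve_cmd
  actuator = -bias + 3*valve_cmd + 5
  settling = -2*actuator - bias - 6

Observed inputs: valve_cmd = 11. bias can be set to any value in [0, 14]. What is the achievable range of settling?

Intervening on bias fixes its value directly, overriding its dependence on valve_cmd.
Substituting into the actuator equation gives actuator = -bias + 38.
settling becomes bias - 82.
Linear in bias, so extremes are at the endpoints: bias = 0 gives settling = -82; bias = 14 gives settling = -68.

-82 to -68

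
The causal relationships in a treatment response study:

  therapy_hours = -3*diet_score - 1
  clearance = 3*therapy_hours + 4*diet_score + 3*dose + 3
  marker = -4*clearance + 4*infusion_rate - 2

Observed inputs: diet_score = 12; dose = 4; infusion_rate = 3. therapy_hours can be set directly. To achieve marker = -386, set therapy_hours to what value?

Intervening on therapy_hours fixes its value directly, overriding its dependence on diet_score.
Substituting into the clearance equation gives clearance = 3*therapy_hours + 63.
Substituting into the marker equation gives marker = -12*therapy_hours - 242.
Solve -12*therapy_hours - 242 = -386: therapy_hours = (-386 + 242) / -12 = 12.

therapy_hours = 12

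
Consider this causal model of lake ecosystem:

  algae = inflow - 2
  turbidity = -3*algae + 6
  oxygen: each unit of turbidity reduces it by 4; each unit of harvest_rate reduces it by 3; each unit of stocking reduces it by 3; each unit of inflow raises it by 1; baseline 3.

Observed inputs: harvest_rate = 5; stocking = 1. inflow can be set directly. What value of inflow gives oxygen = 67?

Substituting into the turbidity equation gives turbidity = -3*inflow + 12.
Substituting into the oxygen equation gives oxygen = 13*inflow - 63.
Solve 13*inflow - 63 = 67: inflow = (67 + 63) / 13 = 10.

inflow = 10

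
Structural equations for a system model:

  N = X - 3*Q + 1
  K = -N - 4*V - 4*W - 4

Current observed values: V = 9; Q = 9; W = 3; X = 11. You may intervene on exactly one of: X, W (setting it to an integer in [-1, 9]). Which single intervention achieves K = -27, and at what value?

set X = 1

Intervening on X: with other inputs at their observed values, K = -X - 26. Solving for -27 gives X = 1, within [-1, 9].
Intervening on W: K = -4*W - 25. Reaching -27 requires W = 1/2, not an integer.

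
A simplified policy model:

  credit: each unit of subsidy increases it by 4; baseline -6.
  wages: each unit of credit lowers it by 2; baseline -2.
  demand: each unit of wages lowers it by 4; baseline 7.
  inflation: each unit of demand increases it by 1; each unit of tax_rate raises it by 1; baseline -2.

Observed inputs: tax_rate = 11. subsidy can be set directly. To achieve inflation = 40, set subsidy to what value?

subsidy = 2

Substituting into the wages equation gives wages = -8*subsidy + 10.
So demand = 32*subsidy - 33.
This gives inflation = 32*subsidy - 24.
Solve 32*subsidy - 24 = 40: subsidy = (40 + 24) / 32 = 2.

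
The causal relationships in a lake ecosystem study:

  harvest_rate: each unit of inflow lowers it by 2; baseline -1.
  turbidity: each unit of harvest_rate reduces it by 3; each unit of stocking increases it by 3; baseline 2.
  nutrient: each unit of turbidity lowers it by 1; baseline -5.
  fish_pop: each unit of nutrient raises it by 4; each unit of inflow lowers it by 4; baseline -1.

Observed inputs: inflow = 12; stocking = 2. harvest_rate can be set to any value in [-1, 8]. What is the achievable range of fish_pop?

-113 to -5

Intervening on harvest_rate fixes its value directly, overriding its dependence on inflow.
Substituting into the turbidity equation gives turbidity = -3*harvest_rate + 8.
Substituting into the nutrient equation gives nutrient = 3*harvest_rate - 13.
Substituting into the fish_pop equation gives fish_pop = 12*harvest_rate - 101.
Linear in harvest_rate, so extremes are at the endpoints: harvest_rate = -1 gives fish_pop = -113; harvest_rate = 8 gives fish_pop = -5.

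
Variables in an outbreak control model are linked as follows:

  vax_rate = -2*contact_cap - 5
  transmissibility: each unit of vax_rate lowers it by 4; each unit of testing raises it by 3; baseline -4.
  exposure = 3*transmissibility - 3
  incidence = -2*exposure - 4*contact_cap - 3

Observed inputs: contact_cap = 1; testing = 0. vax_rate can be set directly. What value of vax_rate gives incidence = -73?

vax_rate = -4

Intervening on vax_rate fixes its value directly, overriding its dependence on contact_cap.
Substituting into the transmissibility equation gives transmissibility = -4*vax_rate - 4.
This gives exposure = -12*vax_rate - 15.
So incidence = 24*vax_rate + 23.
Solve 24*vax_rate + 23 = -73: vax_rate = (-73 - 23) / 24 = -4.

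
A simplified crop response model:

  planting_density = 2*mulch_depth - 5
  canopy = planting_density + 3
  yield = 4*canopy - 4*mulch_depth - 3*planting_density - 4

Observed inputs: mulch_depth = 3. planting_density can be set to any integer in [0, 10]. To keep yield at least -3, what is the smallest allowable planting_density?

Intervening on planting_density fixes its value directly, overriding its dependence on mulch_depth.
Substituting into the yield equation gives yield = planting_density - 4.
Require planting_density - 4 ≥ -3, so planting_density ≥ 1.
The smallest integer in [0, 10] satisfying this is 1.

planting_density = 1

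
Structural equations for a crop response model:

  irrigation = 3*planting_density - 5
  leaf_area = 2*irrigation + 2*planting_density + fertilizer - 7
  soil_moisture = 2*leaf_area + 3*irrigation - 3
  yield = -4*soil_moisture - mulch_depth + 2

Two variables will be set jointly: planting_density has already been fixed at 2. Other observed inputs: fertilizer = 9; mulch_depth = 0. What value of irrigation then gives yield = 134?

With planting_density held at 2:
Intervening on irrigation fixes its value directly, overriding its dependence on planting_density.
Substituting into the leaf_area equation gives leaf_area = 2*irrigation + 6.
So soil_moisture = 7*irrigation + 9.
yield becomes -28*irrigation - 34.
Solve -28*irrigation - 34 = 134: irrigation = (134 + 34) / -28 = -6.

irrigation = -6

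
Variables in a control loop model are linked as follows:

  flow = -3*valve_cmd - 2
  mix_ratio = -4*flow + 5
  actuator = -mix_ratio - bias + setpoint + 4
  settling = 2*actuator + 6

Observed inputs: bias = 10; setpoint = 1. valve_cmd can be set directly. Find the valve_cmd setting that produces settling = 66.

Substituting into the mix_ratio equation gives mix_ratio = 12*valve_cmd + 13.
Substituting into the actuator equation gives actuator = -12*valve_cmd - 18.
settling becomes -24*valve_cmd - 30.
Solve -24*valve_cmd - 30 = 66: valve_cmd = (66 + 30) / -24 = -4.

valve_cmd = -4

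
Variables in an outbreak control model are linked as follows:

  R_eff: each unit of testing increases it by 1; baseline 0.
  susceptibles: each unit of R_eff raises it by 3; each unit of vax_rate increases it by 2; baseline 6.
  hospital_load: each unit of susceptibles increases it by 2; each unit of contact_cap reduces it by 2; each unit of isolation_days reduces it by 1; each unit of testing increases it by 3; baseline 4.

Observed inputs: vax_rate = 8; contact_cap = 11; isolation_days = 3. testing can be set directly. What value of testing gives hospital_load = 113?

testing = 10

Substituting into the susceptibles equation gives susceptibles = 3*testing + 22.
Substituting into the hospital_load equation gives hospital_load = 9*testing + 23.
Solve 9*testing + 23 = 113: testing = (113 - 23) / 9 = 10.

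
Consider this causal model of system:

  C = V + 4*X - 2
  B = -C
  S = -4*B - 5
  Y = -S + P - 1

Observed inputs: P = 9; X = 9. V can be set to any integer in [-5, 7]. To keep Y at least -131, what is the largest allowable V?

Substituting into the C equation gives C = V + 34.
Substituting into the B equation gives B = -V - 34.
So S = 4*V + 131.
This gives Y = -4*V - 123.
Require -4*V - 123 ≥ -131, so V ≤ 2.
The largest integer in [-5, 7] satisfying this is 2.

V = 2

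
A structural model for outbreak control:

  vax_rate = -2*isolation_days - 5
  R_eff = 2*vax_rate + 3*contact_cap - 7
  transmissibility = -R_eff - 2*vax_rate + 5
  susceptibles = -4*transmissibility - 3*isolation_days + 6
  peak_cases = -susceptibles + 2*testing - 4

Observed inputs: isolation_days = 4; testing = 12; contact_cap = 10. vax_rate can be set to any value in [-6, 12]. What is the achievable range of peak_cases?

-238 to 50

Intervening on vax_rate fixes its value directly, overriding its dependence on isolation_days.
Substituting into the R_eff equation gives R_eff = 2*vax_rate + 23.
Substituting into the transmissibility equation gives transmissibility = -4*vax_rate - 18.
This gives susceptibles = 16*vax_rate + 66.
Substituting into the peak_cases equation gives peak_cases = -16*vax_rate - 46.
Linear in vax_rate, so extremes are at the endpoints: vax_rate = -6 gives peak_cases = 50; vax_rate = 12 gives peak_cases = -238.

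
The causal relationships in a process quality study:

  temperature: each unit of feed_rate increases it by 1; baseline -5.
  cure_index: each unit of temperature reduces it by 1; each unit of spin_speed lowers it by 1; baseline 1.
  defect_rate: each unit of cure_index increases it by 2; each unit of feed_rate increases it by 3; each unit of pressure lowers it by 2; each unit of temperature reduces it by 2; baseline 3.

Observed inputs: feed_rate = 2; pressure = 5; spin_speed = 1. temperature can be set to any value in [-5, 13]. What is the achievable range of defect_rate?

Intervening on temperature fixes its value directly, overriding its dependence on feed_rate.
Substituting into the cure_index equation gives cure_index = -temperature.
This gives defect_rate = -4*temperature - 1.
Linear in temperature, so extremes are at the endpoints: temperature = -5 gives defect_rate = 19; temperature = 13 gives defect_rate = -53.

-53 to 19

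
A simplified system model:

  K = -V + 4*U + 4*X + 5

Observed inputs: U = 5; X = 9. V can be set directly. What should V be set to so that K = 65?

Substituting into the K equation gives K = -V + 61.
Solve -V + 61 = 65: V = (65 - 61) / -1 = -4.

V = -4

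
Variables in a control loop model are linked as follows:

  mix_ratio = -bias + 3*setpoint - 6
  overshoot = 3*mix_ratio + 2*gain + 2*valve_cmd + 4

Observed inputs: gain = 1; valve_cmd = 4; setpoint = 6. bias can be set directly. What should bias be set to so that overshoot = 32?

bias = 6

Substituting into the mix_ratio equation gives mix_ratio = -bias + 12.
So overshoot = -3*bias + 50.
Solve -3*bias + 50 = 32: bias = (32 - 50) / -3 = 6.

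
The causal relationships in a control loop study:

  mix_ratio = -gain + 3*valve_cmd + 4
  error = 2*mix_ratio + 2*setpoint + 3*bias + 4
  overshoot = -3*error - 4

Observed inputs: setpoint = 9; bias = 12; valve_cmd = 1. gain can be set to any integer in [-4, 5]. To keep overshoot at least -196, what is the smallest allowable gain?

gain = 4

Substituting into the mix_ratio equation gives mix_ratio = -gain + 7.
Substituting into the error equation gives error = -2*gain + 72.
Substituting into the overshoot equation gives overshoot = 6*gain - 220.
Require 6*gain - 220 ≥ -196, so gain ≥ 4.
The smallest integer in [-4, 5] satisfying this is 4.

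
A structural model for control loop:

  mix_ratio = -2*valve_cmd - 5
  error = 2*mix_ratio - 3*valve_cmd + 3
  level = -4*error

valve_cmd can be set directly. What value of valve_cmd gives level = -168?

Substituting into the error equation gives error = -7*valve_cmd - 7.
So level = 28*valve_cmd + 28.
Solve 28*valve_cmd + 28 = -168: valve_cmd = (-168 - 28) / 28 = -7.

valve_cmd = -7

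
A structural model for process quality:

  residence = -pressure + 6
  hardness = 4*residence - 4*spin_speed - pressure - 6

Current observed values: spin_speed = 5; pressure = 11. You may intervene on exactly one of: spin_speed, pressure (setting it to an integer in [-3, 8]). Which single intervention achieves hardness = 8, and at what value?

set pressure = -2

Intervening on spin_speed: hardness = -4*spin_speed - 37. Reaching 8 requires spin_speed = -45/4, not an integer.
Intervening on pressure: with other inputs at their observed values, hardness = -5*pressure - 2. Solving for 8 gives pressure = -2, within [-3, 8].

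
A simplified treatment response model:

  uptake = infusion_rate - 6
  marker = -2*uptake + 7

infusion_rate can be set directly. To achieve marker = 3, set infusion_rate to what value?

Substituting into the marker equation gives marker = -2*infusion_rate + 19.
Solve -2*infusion_rate + 19 = 3: infusion_rate = (3 - 19) / -2 = 8.

infusion_rate = 8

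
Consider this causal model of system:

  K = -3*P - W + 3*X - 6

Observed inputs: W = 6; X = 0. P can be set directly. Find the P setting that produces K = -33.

Substituting into the K equation gives K = -3*P - 12.
Solve -3*P - 12 = -33: P = (-33 + 12) / -3 = 7.

P = 7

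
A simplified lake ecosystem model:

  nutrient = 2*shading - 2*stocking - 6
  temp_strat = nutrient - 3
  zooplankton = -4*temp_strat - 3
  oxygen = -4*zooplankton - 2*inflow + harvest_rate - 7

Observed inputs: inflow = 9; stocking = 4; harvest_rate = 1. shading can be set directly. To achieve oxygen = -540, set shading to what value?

shading = -8

Substituting into the nutrient equation gives nutrient = 2*shading - 14.
Substituting into the temp_strat equation gives temp_strat = 2*shading - 17.
This gives zooplankton = -8*shading + 65.
So oxygen = 32*shading - 284.
Solve 32*shading - 284 = -540: shading = (-540 + 284) / 32 = -8.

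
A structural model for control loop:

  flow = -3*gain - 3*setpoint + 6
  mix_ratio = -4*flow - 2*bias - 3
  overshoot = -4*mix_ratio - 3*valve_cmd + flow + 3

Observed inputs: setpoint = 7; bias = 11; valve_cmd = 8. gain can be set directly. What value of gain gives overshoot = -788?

gain = 12

Substituting into the flow equation gives flow = -3*gain - 15.
Substituting into the mix_ratio equation gives mix_ratio = 12*gain + 35.
This gives overshoot = -51*gain - 176.
Solve -51*gain - 176 = -788: gain = (-788 + 176) / -51 = 12.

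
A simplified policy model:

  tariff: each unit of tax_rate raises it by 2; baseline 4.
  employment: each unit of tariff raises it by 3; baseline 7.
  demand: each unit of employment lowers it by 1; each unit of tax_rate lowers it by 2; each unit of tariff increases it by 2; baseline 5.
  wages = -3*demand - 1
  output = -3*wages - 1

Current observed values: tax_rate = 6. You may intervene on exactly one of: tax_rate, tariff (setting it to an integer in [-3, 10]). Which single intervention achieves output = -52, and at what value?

set tax_rate = 0

Intervening on tax_rate: with other inputs at their observed values, output = -36*tax_rate - 52. Solving for -52 gives tax_rate = 0, within [-3, 10].
Intervening on tariff: output = -9*tariff - 124. Reaching -52 requires tariff = -8, outside [-3, 10].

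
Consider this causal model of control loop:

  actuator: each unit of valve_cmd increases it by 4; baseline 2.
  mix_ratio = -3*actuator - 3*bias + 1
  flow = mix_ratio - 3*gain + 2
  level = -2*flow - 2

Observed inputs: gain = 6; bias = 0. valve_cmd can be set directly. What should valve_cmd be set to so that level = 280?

valve_cmd = 10

Substituting into the mix_ratio equation gives mix_ratio = -12*valve_cmd - 5.
Substituting into the flow equation gives flow = -12*valve_cmd - 21.
Substituting into the level equation gives level = 24*valve_cmd + 40.
Solve 24*valve_cmd + 40 = 280: valve_cmd = (280 - 40) / 24 = 10.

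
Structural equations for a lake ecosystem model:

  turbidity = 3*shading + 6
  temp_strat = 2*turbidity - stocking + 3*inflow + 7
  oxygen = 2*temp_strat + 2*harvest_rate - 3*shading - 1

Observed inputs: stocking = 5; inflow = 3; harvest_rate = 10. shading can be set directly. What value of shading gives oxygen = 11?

Substituting into the temp_strat equation gives temp_strat = 6*shading + 23.
Substituting into the oxygen equation gives oxygen = 9*shading + 65.
Solve 9*shading + 65 = 11: shading = (11 - 65) / 9 = -6.

shading = -6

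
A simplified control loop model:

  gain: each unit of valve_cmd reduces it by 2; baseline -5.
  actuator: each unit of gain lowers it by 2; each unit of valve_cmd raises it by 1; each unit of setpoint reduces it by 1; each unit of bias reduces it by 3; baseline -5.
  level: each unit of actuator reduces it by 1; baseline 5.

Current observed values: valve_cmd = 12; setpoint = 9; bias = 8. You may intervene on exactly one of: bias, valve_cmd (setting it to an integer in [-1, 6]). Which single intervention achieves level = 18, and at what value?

set valve_cmd = 3

Intervening on bias: level = 3*bias - 51. Reaching 18 requires bias = 23, outside [-1, 6].
Intervening on valve_cmd: with other inputs at their observed values, level = -5*valve_cmd + 33. Solving for 18 gives valve_cmd = 3, within [-1, 6].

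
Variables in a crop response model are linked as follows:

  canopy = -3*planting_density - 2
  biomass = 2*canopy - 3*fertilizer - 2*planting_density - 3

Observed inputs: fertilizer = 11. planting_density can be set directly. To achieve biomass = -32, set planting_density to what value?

planting_density = -1

Substituting into the biomass equation gives biomass = -8*planting_density - 40.
Solve -8*planting_density - 40 = -32: planting_density = (-32 + 40) / -8 = -1.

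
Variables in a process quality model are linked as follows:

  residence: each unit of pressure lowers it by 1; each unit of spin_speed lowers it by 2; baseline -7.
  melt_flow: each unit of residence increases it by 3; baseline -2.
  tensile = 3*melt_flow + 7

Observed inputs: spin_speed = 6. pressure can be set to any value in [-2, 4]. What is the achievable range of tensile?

Substituting into the residence equation gives residence = -pressure - 19.
Substituting into the melt_flow equation gives melt_flow = -3*pressure - 59.
This gives tensile = -9*pressure - 170.
Linear in pressure, so extremes are at the endpoints: pressure = -2 gives tensile = -152; pressure = 4 gives tensile = -206.

-206 to -152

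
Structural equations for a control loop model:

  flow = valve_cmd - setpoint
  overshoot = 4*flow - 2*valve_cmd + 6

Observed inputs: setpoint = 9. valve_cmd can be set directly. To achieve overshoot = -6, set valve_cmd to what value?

Substituting into the flow equation gives flow = valve_cmd - 9.
So overshoot = 2*valve_cmd - 30.
Solve 2*valve_cmd - 30 = -6: valve_cmd = (-6 + 30) / 2 = 12.

valve_cmd = 12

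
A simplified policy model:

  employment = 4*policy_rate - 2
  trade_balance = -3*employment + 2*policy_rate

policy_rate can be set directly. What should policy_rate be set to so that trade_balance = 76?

policy_rate = -7

Substituting into the trade_balance equation gives trade_balance = -10*policy_rate + 6.
Solve -10*policy_rate + 6 = 76: policy_rate = (76 - 6) / -10 = -7.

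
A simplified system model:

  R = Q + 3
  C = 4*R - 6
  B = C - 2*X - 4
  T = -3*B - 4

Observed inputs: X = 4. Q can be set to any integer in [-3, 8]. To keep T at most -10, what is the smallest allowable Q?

Q = 2

Substituting into the C equation gives C = 4*Q + 6.
This gives B = 4*Q - 6.
T becomes -12*Q + 14.
Require -12*Q + 14 ≤ -10, so Q ≥ 2.
The smallest integer in [-3, 8] satisfying this is 2.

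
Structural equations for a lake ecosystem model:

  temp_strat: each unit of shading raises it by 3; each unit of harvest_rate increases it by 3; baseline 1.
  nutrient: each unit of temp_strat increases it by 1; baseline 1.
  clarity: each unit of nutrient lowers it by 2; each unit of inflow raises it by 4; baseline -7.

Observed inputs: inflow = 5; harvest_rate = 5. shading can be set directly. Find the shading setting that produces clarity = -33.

shading = 2

Substituting into the temp_strat equation gives temp_strat = 3*shading + 16.
nutrient becomes 3*shading + 17.
This gives clarity = -6*shading - 21.
Solve -6*shading - 21 = -33: shading = (-33 + 21) / -6 = 2.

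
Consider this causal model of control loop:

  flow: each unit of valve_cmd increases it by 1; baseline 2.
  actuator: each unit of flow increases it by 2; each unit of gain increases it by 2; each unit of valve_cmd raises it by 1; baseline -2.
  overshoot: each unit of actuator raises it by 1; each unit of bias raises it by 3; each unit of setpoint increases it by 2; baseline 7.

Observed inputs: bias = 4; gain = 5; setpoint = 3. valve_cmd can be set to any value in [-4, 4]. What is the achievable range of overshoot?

Substituting into the actuator equation gives actuator = 3*valve_cmd + 12.
Substituting into the overshoot equation gives overshoot = 3*valve_cmd + 37.
Linear in valve_cmd, so extremes are at the endpoints: valve_cmd = -4 gives overshoot = 25; valve_cmd = 4 gives overshoot = 49.

25 to 49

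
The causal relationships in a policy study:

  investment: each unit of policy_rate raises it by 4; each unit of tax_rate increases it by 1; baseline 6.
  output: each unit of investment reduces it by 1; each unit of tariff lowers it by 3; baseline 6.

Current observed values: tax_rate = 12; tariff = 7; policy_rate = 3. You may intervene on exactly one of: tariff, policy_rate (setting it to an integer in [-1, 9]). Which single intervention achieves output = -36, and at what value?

Intervening on tariff: with other inputs at their observed values, output = -3*tariff - 24. Solving for -36 gives tariff = 4, within [-1, 9].
Intervening on policy_rate: output = -4*policy_rate - 33. Reaching -36 requires policy_rate = 3/4, not an integer.

set tariff = 4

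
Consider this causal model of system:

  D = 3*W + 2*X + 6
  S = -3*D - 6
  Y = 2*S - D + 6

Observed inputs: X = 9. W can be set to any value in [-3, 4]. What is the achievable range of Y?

Substituting into the D equation gives D = 3*W + 24.
So S = -9*W - 78.
Substituting into the Y equation gives Y = -21*W - 174.
Linear in W, so extremes are at the endpoints: W = -3 gives Y = -111; W = 4 gives Y = -258.

-258 to -111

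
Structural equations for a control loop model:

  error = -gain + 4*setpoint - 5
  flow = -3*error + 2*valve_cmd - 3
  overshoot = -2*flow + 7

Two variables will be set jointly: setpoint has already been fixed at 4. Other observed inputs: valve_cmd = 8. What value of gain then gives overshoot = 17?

With setpoint held at 4:
Substituting into the error equation gives error = -gain + 11.
This gives flow = 3*gain - 20.
This gives overshoot = -6*gain + 47.
Solve -6*gain + 47 = 17: gain = (17 - 47) / -6 = 5.

gain = 5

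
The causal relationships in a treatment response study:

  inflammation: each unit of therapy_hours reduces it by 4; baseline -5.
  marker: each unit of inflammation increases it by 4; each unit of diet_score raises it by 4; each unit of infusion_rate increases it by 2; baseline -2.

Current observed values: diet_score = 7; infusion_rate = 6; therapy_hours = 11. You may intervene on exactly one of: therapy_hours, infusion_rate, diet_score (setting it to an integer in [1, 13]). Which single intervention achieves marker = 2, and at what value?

Intervening on therapy_hours: with other inputs at their observed values, marker = -16*therapy_hours + 18. Solving for 2 gives therapy_hours = 1, within [1, 13].
Intervening on infusion_rate: marker = 2*infusion_rate - 170. Reaching 2 requires infusion_rate = 86, outside [1, 13].
Intervening on diet_score: marker = 4*diet_score - 186. Reaching 2 requires diet_score = 47, outside [1, 13].

set therapy_hours = 1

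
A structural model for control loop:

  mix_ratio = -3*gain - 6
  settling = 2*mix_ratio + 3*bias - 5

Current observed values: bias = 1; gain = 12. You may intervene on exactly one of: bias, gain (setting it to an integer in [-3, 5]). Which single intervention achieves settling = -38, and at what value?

Intervening on bias: settling = 3*bias - 89. Reaching -38 requires bias = 17, outside [-3, 5].
Intervening on gain: with other inputs at their observed values, settling = -6*gain - 14. Solving for -38 gives gain = 4, within [-3, 5].

set gain = 4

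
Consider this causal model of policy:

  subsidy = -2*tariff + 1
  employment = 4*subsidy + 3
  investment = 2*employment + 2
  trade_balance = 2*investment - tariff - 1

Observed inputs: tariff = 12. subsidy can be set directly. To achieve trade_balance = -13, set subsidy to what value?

subsidy = -1

Intervening on subsidy fixes its value directly, overriding its dependence on tariff.
Substituting into the investment equation gives investment = 8*subsidy + 8.
Substituting into the trade_balance equation gives trade_balance = 16*subsidy + 3.
Solve 16*subsidy + 3 = -13: subsidy = (-13 - 3) / 16 = -1.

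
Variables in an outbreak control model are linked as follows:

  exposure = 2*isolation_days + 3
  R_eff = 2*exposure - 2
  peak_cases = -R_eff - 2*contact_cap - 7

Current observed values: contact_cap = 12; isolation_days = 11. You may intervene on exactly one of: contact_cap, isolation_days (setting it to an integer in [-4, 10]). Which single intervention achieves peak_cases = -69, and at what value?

Intervening on contact_cap: with other inputs at their observed values, peak_cases = -2*contact_cap - 55. Solving for -69 gives contact_cap = 7, within [-4, 10].
Intervening on isolation_days: peak_cases = -4*isolation_days - 35. Reaching -69 requires isolation_days = 17/2, not an integer.

set contact_cap = 7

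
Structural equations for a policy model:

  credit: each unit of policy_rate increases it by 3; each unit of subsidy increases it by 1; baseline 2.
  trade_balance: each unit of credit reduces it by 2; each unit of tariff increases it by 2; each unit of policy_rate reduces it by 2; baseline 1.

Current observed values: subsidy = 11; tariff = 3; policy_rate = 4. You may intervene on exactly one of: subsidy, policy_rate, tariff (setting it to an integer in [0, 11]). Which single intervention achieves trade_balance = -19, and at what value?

set policy_rate = 0

Intervening on subsidy: trade_balance = -2*subsidy - 29. Reaching -19 requires subsidy = -5, outside [0, 11].
Intervening on policy_rate: with other inputs at their observed values, trade_balance = -8*policy_rate - 19. Solving for -19 gives policy_rate = 0, within [0, 11].
Intervening on tariff: trade_balance = 2*tariff - 57. Reaching -19 requires tariff = 19, outside [0, 11].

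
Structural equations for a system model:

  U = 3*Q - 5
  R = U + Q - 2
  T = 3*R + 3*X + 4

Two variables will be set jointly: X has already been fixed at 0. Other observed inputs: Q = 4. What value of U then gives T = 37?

With X held at 0:
Intervening on U fixes its value directly, overriding its dependence on Q.
Substituting into the R equation gives R = U + 2.
T becomes 3*U + 10.
Solve 3*U + 10 = 37: U = (37 - 10) / 3 = 9.

U = 9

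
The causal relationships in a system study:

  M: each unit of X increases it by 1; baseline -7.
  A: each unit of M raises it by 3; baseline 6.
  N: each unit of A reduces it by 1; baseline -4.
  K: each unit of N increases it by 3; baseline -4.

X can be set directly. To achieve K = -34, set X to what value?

X = 7

Substituting into the A equation gives A = 3*X - 15.
N becomes -3*X + 11.
K becomes -9*X + 29.
Solve -9*X + 29 = -34: X = (-34 - 29) / -9 = 7.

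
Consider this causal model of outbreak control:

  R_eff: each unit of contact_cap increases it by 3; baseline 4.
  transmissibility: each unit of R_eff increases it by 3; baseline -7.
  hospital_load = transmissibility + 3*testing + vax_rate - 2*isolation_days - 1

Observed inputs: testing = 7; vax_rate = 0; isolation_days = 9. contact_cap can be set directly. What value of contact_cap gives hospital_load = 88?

Substituting into the transmissibility equation gives transmissibility = 9*contact_cap + 5.
This gives hospital_load = 9*contact_cap + 7.
Solve 9*contact_cap + 7 = 88: contact_cap = (88 - 7) / 9 = 9.

contact_cap = 9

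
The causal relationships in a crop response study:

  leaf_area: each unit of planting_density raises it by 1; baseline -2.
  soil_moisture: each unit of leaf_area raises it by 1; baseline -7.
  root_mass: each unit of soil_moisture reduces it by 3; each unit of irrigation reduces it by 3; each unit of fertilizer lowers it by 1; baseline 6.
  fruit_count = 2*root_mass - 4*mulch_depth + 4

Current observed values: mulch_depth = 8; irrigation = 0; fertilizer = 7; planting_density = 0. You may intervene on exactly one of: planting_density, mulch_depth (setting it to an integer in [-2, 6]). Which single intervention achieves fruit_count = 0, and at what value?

set planting_density = 4

Intervening on planting_density: with other inputs at their observed values, fruit_count = -6*planting_density + 24. Solving for 0 gives planting_density = 4, within [-2, 6].
Intervening on mulch_depth: fruit_count = -4*mulch_depth + 56. Reaching 0 requires mulch_depth = 14, outside [-2, 6].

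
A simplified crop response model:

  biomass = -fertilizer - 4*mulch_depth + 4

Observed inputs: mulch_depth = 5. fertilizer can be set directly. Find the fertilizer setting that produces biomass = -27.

fertilizer = 11

Substituting into the biomass equation gives biomass = -fertilizer - 16.
Solve -fertilizer - 16 = -27: fertilizer = (-27 + 16) / -1 = 11.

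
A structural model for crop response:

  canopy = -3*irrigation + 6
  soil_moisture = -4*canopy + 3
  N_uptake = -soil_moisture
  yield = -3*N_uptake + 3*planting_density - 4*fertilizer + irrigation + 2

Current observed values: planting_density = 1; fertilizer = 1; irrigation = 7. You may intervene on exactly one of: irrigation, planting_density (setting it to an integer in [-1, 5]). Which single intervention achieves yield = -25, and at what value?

set irrigation = 1

Intervening on irrigation: with other inputs at their observed values, yield = 37*irrigation - 62. Solving for -25 gives irrigation = 1, within [-1, 5].
Intervening on planting_density: yield = 3*planting_density + 194. Reaching -25 requires planting_density = -73, outside [-1, 5].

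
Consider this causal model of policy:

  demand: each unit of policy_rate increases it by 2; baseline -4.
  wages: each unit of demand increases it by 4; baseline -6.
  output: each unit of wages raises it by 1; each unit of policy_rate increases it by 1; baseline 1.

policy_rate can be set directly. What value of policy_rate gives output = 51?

Substituting into the wages equation gives wages = 8*policy_rate - 22.
Substituting into the output equation gives output = 9*policy_rate - 21.
Solve 9*policy_rate - 21 = 51: policy_rate = (51 + 21) / 9 = 8.

policy_rate = 8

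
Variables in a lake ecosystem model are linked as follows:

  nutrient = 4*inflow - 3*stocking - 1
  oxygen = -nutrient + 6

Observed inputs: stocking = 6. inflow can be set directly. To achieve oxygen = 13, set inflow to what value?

Substituting into the nutrient equation gives nutrient = 4*inflow - 19.
Substituting into the oxygen equation gives oxygen = -4*inflow + 25.
Solve -4*inflow + 25 = 13: inflow = (13 - 25) / -4 = 3.

inflow = 3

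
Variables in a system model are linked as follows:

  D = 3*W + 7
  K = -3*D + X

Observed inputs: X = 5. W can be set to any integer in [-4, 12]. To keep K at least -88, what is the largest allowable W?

Substituting into the K equation gives K = -9*W - 16.
Require -9*W - 16 ≥ -88, so W ≤ 8.
The largest integer in [-4, 12] satisfying this is 8.

W = 8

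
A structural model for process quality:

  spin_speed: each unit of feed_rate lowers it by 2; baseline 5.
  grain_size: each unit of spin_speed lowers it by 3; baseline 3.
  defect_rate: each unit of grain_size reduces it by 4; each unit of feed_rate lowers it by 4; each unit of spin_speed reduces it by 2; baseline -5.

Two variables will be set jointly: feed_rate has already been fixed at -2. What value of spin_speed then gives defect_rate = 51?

spin_speed = 6

With feed_rate held at -2:
Intervening on spin_speed fixes its value directly, overriding its dependence on feed_rate.
Substituting into the defect_rate equation gives defect_rate = 10*spin_speed - 9.
Solve 10*spin_speed - 9 = 51: spin_speed = (51 + 9) / 10 = 6.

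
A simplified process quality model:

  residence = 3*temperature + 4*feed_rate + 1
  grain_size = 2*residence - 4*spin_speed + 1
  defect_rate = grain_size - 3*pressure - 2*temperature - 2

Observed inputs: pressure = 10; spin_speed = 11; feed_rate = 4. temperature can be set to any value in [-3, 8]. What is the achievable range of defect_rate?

-53 to -9

Substituting into the residence equation gives residence = 3*temperature + 17.
Substituting into the grain_size equation gives grain_size = 6*temperature - 9.
This gives defect_rate = 4*temperature - 41.
Linear in temperature, so extremes are at the endpoints: temperature = -3 gives defect_rate = -53; temperature = 8 gives defect_rate = -9.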